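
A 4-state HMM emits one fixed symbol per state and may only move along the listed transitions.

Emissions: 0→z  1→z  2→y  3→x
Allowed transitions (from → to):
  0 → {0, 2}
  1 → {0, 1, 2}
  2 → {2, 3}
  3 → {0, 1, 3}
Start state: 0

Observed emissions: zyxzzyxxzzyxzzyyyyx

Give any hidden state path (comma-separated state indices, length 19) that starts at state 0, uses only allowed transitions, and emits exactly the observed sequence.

  0: obs=z cand={0,1} pick 0 [start]
  1: obs=y cand={2} pick 2 [0->2 ok]
  2: obs=x cand={3} pick 3 [2->3 ok]
  3: obs=z cand={0,1} pick 1 [3->1 ok]
  4: obs=z cand={0,1} pick 0 [1->0 ok]
  5: obs=y cand={2} pick 2 [0->2 ok]
  6: obs=x cand={3} pick 3 [2->3 ok]
  7: obs=x cand={3} pick 3 [3->3 ok]
  8: obs=z cand={0,1} pick 1 [3->1 ok]
  9: obs=z cand={0,1} pick 1 [1->1 ok]
  10: obs=y cand={2} pick 2 [1->2 ok]
  11: obs=x cand={3} pick 3 [2->3 ok]
  12: obs=z cand={0,1} pick 1 [3->1 ok]
  13: obs=z cand={0,1} pick 0 [1->0 ok]
  14: obs=y cand={2} pick 2 [0->2 ok]
  15: obs=y cand={2} pick 2 [2->2 ok]
  16: obs=y cand={2} pick 2 [2->2 ok]
  17: obs=y cand={2} pick 2 [2->2 ok]
  18: obs=x cand={3} pick 3 [2->3 ok]

0,2,3,1,0,2,3,3,1,1,2,3,1,0,2,2,2,2,3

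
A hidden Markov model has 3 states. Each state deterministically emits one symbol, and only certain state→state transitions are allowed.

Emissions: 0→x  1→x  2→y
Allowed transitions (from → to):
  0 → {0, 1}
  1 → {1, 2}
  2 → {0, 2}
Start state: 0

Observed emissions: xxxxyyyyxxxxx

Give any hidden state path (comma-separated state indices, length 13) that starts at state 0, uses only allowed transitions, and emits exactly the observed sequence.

  t0 'x' -> {0,1}, take 0 (start)
  t1 'x' -> {0,1}, take 1 (0->1 ok)
  t2 'x' -> {0,1}, take 1 (1->1 ok)
  t3 'x' -> {0,1}, take 1 (1->1 ok)
  t4 'y' -> {2}, take 2 (1->2 ok)
  t5 'y' -> {2}, take 2 (2->2 ok)
  t6 'y' -> {2}, take 2 (2->2 ok)
  t7 'y' -> {2}, take 2 (2->2 ok)
  t8 'x' -> {0,1}, take 0 (2->0 ok)
  t9 'x' -> {0,1}, take 0 (0->0 ok)
  t10 'x' -> {0,1}, take 0 (0->0 ok)
  t11 'x' -> {0,1}, take 0 (0->0 ok)
  t12 'x' -> {0,1}, take 1 (0->1 ok)

0,1,1,1,2,2,2,2,0,0,0,0,1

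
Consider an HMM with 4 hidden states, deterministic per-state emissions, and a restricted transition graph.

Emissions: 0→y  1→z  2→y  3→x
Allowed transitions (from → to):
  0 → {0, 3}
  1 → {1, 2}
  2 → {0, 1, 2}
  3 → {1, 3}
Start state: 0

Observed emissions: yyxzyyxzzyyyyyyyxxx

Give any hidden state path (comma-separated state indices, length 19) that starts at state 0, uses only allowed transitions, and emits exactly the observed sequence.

  0: obs=y cand={0,2} pick 0 [start]
  1: obs=y cand={0,2} pick 0 [0->0 ok]
  2: obs=x cand={3} pick 3 [0->3 ok]
  3: obs=z cand={1} pick 1 [3->1 ok]
  4: obs=y cand={0,2} pick 2 [1->2 ok]
  5: obs=y cand={0,2} pick 0 [2->0 ok]
  6: obs=x cand={3} pick 3 [0->3 ok]
  7: obs=z cand={1} pick 1 [3->1 ok]
  8: obs=z cand={1} pick 1 [1->1 ok]
  9: obs=y cand={0,2} pick 2 [1->2 ok]
  10: obs=y cand={0,2} pick 2 [2->2 ok]
  11: obs=y cand={0,2} pick 2 [2->2 ok]
  12: obs=y cand={0,2} pick 2 [2->2 ok]
  13: obs=y cand={0,2} pick 2 [2->2 ok]
  14: obs=y cand={0,2} pick 2 [2->2 ok]
  15: obs=y cand={0,2} pick 0 [2->0 ok]
  16: obs=x cand={3} pick 3 [0->3 ok]
  17: obs=x cand={3} pick 3 [3->3 ok]
  18: obs=x cand={3} pick 3 [3->3 ok]

0,0,3,1,2,0,3,1,1,2,2,2,2,2,2,0,3,3,3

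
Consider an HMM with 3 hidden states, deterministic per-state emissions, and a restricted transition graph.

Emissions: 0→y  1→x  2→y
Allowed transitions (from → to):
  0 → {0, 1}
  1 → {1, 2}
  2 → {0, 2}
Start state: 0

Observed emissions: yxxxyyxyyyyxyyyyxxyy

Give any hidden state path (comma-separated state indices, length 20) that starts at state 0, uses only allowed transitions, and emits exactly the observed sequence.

0,1,1,1,2,0,1,2,2,2,0,1,2,0,0,0,1,1,2,2

  [0] y  {0,2}  => 0  start
  [1] x  {1}  => 1  0->1 ok
  [2] x  {1}  => 1  1->1 ok
  [3] x  {1}  => 1  1->1 ok
  [4] y  {0,2}  => 2  1->2 ok
  [5] y  {0,2}  => 0  2->0 ok
  [6] x  {1}  => 1  0->1 ok
  [7] y  {0,2}  => 2  1->2 ok
  [8] y  {0,2}  => 2  2->2 ok
  [9] y  {0,2}  => 2  2->2 ok
  [10] y  {0,2}  => 0  2->0 ok
  [11] x  {1}  => 1  0->1 ok
  [12] y  {0,2}  => 2  1->2 ok
  [13] y  {0,2}  => 0  2->0 ok
  [14] y  {0,2}  => 0  0->0 ok
  [15] y  {0,2}  => 0  0->0 ok
  [16] x  {1}  => 1  0->1 ok
  [17] x  {1}  => 1  1->1 ok
  [18] y  {0,2}  => 2  1->2 ok
  [19] y  {0,2}  => 2  2->2 ok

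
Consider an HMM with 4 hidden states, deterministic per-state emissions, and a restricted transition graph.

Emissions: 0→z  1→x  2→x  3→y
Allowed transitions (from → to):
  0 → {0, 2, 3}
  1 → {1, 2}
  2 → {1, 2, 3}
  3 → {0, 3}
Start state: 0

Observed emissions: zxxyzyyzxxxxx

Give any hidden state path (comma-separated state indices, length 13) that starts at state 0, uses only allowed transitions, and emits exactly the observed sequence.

0,2,2,3,0,3,3,0,2,1,1,1,2

  0: obs=z cand={0} pick 0 [start]
  1: obs=x cand={1,2} pick 2 [0->2 ok]
  2: obs=x cand={1,2} pick 2 [2->2 ok]
  3: obs=y cand={3} pick 3 [2->3 ok]
  4: obs=z cand={0} pick 0 [3->0 ok]
  5: obs=y cand={3} pick 3 [0->3 ok]
  6: obs=y cand={3} pick 3 [3->3 ok]
  7: obs=z cand={0} pick 0 [3->0 ok]
  8: obs=x cand={1,2} pick 2 [0->2 ok]
  9: obs=x cand={1,2} pick 1 [2->1 ok]
  10: obs=x cand={1,2} pick 1 [1->1 ok]
  11: obs=x cand={1,2} pick 1 [1->1 ok]
  12: obs=x cand={1,2} pick 2 [1->2 ok]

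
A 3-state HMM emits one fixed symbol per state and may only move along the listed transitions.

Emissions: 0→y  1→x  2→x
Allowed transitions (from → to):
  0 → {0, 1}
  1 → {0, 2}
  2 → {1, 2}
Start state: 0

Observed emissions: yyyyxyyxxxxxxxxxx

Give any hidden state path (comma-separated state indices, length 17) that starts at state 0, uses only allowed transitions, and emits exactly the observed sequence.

  [0] y  {0}  => 0  start
  [1] y  {0}  => 0  0->0 ok
  [2] y  {0}  => 0  0->0 ok
  [3] y  {0}  => 0  0->0 ok
  [4] x  {1,2}  => 1  0->1 ok
  [5] y  {0}  => 0  1->0 ok
  [6] y  {0}  => 0  0->0 ok
  [7] x  {1,2}  => 1  0->1 ok
  [8] x  {1,2}  => 2  1->2 ok
  [9] x  {1,2}  => 2  2->2 ok
  [10] x  {1,2}  => 1  2->1 ok
  [11] x  {1,2}  => 2  1->2 ok
  [12] x  {1,2}  => 2  2->2 ok
  [13] x  {1,2}  => 2  2->2 ok
  [14] x  {1,2}  => 1  2->1 ok
  [15] x  {1,2}  => 2  1->2 ok
  [16] x  {1,2}  => 1  2->1 ok

0,0,0,0,1,0,0,1,2,2,1,2,2,2,1,2,1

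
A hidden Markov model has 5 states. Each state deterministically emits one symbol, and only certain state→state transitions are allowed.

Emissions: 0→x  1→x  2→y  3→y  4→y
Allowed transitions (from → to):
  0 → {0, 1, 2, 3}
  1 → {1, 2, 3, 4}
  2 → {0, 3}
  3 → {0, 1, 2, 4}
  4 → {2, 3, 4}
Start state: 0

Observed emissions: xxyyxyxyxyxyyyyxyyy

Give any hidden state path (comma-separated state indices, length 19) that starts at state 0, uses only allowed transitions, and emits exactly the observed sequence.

0,1,3,2,0,3,1,2,0,3,1,2,3,4,3,1,4,3,4

  t0 'x' -> {0,1}, take 0 (start)
  t1 'x' -> {0,1}, take 1 (0->1 ok)
  t2 'y' -> {2,3,4}, take 3 (1->3 ok)
  t3 'y' -> {2,3,4}, take 2 (3->2 ok)
  t4 'x' -> {0,1}, take 0 (2->0 ok)
  t5 'y' -> {2,3,4}, take 3 (0->3 ok)
  t6 'x' -> {0,1}, take 1 (3->1 ok)
  t7 'y' -> {2,3,4}, take 2 (1->2 ok)
  t8 'x' -> {0,1}, take 0 (2->0 ok)
  t9 'y' -> {2,3,4}, take 3 (0->3 ok)
  t10 'x' -> {0,1}, take 1 (3->1 ok)
  t11 'y' -> {2,3,4}, take 2 (1->2 ok)
  t12 'y' -> {2,3,4}, take 3 (2->3 ok)
  t13 'y' -> {2,3,4}, take 4 (3->4 ok)
  t14 'y' -> {2,3,4}, take 3 (4->3 ok)
  t15 'x' -> {0,1}, take 1 (3->1 ok)
  t16 'y' -> {2,3,4}, take 4 (1->4 ok)
  t17 'y' -> {2,3,4}, take 3 (4->3 ok)
  t18 'y' -> {2,3,4}, take 4 (3->4 ok)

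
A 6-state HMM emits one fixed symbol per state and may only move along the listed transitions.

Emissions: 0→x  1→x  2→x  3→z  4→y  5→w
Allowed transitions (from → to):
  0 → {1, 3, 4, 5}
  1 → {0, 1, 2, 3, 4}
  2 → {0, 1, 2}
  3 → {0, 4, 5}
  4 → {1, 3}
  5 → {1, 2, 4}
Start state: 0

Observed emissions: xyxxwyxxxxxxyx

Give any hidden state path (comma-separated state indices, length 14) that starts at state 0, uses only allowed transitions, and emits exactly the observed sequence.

  t0 'x' -> {0,1,2}, take 0 (start)
  t1 'y' -> {4}, take 4 (0->4 ok)
  t2 'x' -> {0,1,2}, take 1 (4->1 ok)
  t3 'x' -> {0,1,2}, take 0 (1->0 ok)
  t4 'w' -> {5}, take 5 (0->5 ok)
  t5 'y' -> {4}, take 4 (5->4 ok)
  t6 'x' -> {0,1,2}, take 1 (4->1 ok)
  t7 'x' -> {0,1,2}, take 2 (1->2 ok)
  t8 'x' -> {0,1,2}, take 2 (2->2 ok)
  t9 'x' -> {0,1,2}, take 1 (2->1 ok)
  t10 'x' -> {0,1,2}, take 2 (1->2 ok)
  t11 'x' -> {0,1,2}, take 1 (2->1 ok)
  t12 'y' -> {4}, take 4 (1->4 ok)
  t13 'x' -> {0,1,2}, take 1 (4->1 ok)

0,4,1,0,5,4,1,2,2,1,2,1,4,1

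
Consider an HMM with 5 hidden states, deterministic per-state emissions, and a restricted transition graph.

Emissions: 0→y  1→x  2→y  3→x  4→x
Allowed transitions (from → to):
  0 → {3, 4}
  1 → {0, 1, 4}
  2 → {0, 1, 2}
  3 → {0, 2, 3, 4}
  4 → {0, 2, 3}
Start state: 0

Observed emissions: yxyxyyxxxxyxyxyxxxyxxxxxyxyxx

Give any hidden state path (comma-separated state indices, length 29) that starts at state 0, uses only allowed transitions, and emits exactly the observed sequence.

  [0] y  {0,2}  => 0  start
  [1] x  {1,3,4}  => 4  0->4 ok
  [2] y  {0,2}  => 0  4->0 ok
  [3] x  {1,3,4}  => 4  0->4 ok
  [4] y  {0,2}  => 2  4->2 ok
  [5] y  {0,2}  => 2  2->2 ok
  [6] x  {1,3,4}  => 1  2->1 ok
  [7] x  {1,3,4}  => 1  1->1 ok
  [8] x  {1,3,4}  => 4  1->4 ok
  [9] x  {1,3,4}  => 3  4->3 ok
  [10] y  {0,2}  => 0  3->0 ok
  [11] x  {1,3,4}  => 4  0->4 ok
  [12] y  {0,2}  => 0  4->0 ok
  [13] x  {1,3,4}  => 4  0->4 ok
  [14] y  {0,2}  => 0  4->0 ok
  [15] x  {1,3,4}  => 3  0->3 ok
  [16] x  {1,3,4}  => 3  3->3 ok
  [17] x  {1,3,4}  => 4  3->4 ok
  [18] y  {0,2}  => 0  4->0 ok
  [19] x  {1,3,4}  => 4  0->4 ok
  [20] x  {1,3,4}  => 3  4->3 ok
  [21] x  {1,3,4}  => 3  3->3 ok
  [22] x  {1,3,4}  => 4  3->4 ok
  [23] x  {1,3,4}  => 3  4->3 ok
  [24] y  {0,2}  => 0  3->0 ok
  [25] x  {1,3,4}  => 4  0->4 ok
  [26] y  {0,2}  => 2  4->2 ok
  [27] x  {1,3,4}  => 1  2->1 ok
  [28] x  {1,3,4}  => 4  1->4 ok

0,4,0,4,2,2,1,1,4,3,0,4,0,4,0,3,3,4,0,4,3,3,4,3,0,4,2,1,4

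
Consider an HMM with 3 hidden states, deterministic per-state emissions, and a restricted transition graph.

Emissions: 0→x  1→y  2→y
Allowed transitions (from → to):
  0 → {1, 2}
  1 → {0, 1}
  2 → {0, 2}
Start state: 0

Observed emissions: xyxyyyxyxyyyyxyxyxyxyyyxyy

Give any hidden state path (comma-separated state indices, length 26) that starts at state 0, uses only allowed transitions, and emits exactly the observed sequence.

  [0] x  {0}  => 0  start
  [1] y  {1,2}  => 2  0->2 ok
  [2] x  {0}  => 0  2->0 ok
  [3] y  {1,2}  => 2  0->2 ok
  [4] y  {1,2}  => 2  2->2 ok
  [5] y  {1,2}  => 2  2->2 ok
  [6] x  {0}  => 0  2->0 ok
  [7] y  {1,2}  => 1  0->1 ok
  [8] x  {0}  => 0  1->0 ok
  [9] y  {1,2}  => 2  0->2 ok
  [10] y  {1,2}  => 2  2->2 ok
  [11] y  {1,2}  => 2  2->2 ok
  [12] y  {1,2}  => 2  2->2 ok
  [13] x  {0}  => 0  2->0 ok
  [14] y  {1,2}  => 2  0->2 ok
  [15] x  {0}  => 0  2->0 ok
  [16] y  {1,2}  => 1  0->1 ok
  [17] x  {0}  => 0  1->0 ok
  [18] y  {1,2}  => 1  0->1 ok
  [19] x  {0}  => 0  1->0 ok
  [20] y  {1,2}  => 2  0->2 ok
  [21] y  {1,2}  => 2  2->2 ok
  [22] y  {1,2}  => 2  2->2 ok
  [23] x  {0}  => 0  2->0 ok
  [24] y  {1,2}  => 1  0->1 ok
  [25] y  {1,2}  => 1  1->1 ok

0,2,0,2,2,2,0,1,0,2,2,2,2,0,2,0,1,0,1,0,2,2,2,0,1,1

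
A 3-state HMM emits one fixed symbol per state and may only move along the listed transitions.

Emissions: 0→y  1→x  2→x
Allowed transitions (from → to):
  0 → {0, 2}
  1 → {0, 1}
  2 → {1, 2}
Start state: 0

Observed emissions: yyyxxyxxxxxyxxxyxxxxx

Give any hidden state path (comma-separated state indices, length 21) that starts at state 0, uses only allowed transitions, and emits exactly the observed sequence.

0,0,0,2,1,0,2,2,1,1,1,0,2,1,1,0,2,2,2,2,2

  pos 0: y in {0}, choose 0; start
  pos 1: y in {0}, choose 0; 0->0 ok
  pos 2: y in {0}, choose 0; 0->0 ok
  pos 3: x in {1,2}, choose 2; 0->2 ok
  pos 4: x in {1,2}, choose 1; 2->1 ok
  pos 5: y in {0}, choose 0; 1->0 ok
  pos 6: x in {1,2}, choose 2; 0->2 ok
  pos 7: x in {1,2}, choose 2; 2->2 ok
  pos 8: x in {1,2}, choose 1; 2->1 ok
  pos 9: x in {1,2}, choose 1; 1->1 ok
  pos 10: x in {1,2}, choose 1; 1->1 ok
  pos 11: y in {0}, choose 0; 1->0 ok
  pos 12: x in {1,2}, choose 2; 0->2 ok
  pos 13: x in {1,2}, choose 1; 2->1 ok
  pos 14: x in {1,2}, choose 1; 1->1 ok
  pos 15: y in {0}, choose 0; 1->0 ok
  pos 16: x in {1,2}, choose 2; 0->2 ok
  pos 17: x in {1,2}, choose 2; 2->2 ok
  pos 18: x in {1,2}, choose 2; 2->2 ok
  pos 19: x in {1,2}, choose 2; 2->2 ok
  pos 20: x in {1,2}, choose 2; 2->2 ok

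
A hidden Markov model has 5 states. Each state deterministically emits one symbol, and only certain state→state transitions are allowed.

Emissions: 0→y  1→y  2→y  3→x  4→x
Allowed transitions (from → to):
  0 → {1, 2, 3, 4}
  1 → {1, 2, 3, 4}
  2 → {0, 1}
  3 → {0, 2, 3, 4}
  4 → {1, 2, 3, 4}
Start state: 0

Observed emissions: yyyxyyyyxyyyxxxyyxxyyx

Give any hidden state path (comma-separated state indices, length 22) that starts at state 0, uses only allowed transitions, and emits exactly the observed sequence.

  [0] y  {0,1,2}  => 0  start
  [1] y  {0,1,2}  => 2  0->2 ok
  [2] y  {0,1,2}  => 0  2->0 ok
  [3] x  {3,4}  => 4  0->4 ok
  [4] y  {0,1,2}  => 2  4->2 ok
  [5] y  {0,1,2}  => 0  2->0 ok
  [6] y  {0,1,2}  => 2  0->2 ok
  [7] y  {0,1,2}  => 1  2->1 ok
  [8] x  {3,4}  => 3  1->3 ok
  [9] y  {0,1,2}  => 2  3->2 ok
  [10] y  {0,1,2}  => 1  2->1 ok
  [11] y  {0,1,2}  => 1  1->1 ok
  [12] x  {3,4}  => 4  1->4 ok
  [13] x  {3,4}  => 4  4->4 ok
  [14] x  {3,4}  => 4  4->4 ok
  [15] y  {0,1,2}  => 1  4->1 ok
  [16] y  {0,1,2}  => 1  1->1 ok
  [17] x  {3,4}  => 3  1->3 ok
  [18] x  {3,4}  => 3  3->3 ok
  [19] y  {0,1,2}  => 2  3->2 ok
  [20] y  {0,1,2}  => 1  2->1 ok
  [21] x  {3,4}  => 3  1->3 ok

0,2,0,4,2,0,2,1,3,2,1,1,4,4,4,1,1,3,3,2,1,3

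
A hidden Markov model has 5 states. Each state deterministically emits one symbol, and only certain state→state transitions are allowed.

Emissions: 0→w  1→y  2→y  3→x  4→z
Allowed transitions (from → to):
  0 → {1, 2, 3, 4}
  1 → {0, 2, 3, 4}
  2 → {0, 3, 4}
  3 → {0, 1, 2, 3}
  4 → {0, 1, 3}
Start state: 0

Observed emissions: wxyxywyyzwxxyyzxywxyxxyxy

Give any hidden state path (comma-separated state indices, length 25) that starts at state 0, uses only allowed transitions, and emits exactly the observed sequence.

  t0 'w' -> {0}, take 0 (start)
  t1 'x' -> {3}, take 3 (0->3 ok)
  t2 'y' -> {1,2}, take 2 (3->2 ok)
  t3 'x' -> {3}, take 3 (2->3 ok)
  t4 'y' -> {1,2}, take 1 (3->1 ok)
  t5 'w' -> {0}, take 0 (1->0 ok)
  t6 'y' -> {1,2}, take 1 (0->1 ok)
  t7 'y' -> {1,2}, take 2 (1->2 ok)
  t8 'z' -> {4}, take 4 (2->4 ok)
  t9 'w' -> {0}, take 0 (4->0 ok)
  t10 'x' -> {3}, take 3 (0->3 ok)
  t11 'x' -> {3}, take 3 (3->3 ok)
  t12 'y' -> {1,2}, take 1 (3->1 ok)
  t13 'y' -> {1,2}, take 2 (1->2 ok)
  t14 'z' -> {4}, take 4 (2->4 ok)
  t15 'x' -> {3}, take 3 (4->3 ok)
  t16 'y' -> {1,2}, take 1 (3->1 ok)
  t17 'w' -> {0}, take 0 (1->0 ok)
  t18 'x' -> {3}, take 3 (0->3 ok)
  t19 'y' -> {1,2}, take 2 (3->2 ok)
  t20 'x' -> {3}, take 3 (2->3 ok)
  t21 'x' -> {3}, take 3 (3->3 ok)
  t22 'y' -> {1,2}, take 2 (3->2 ok)
  t23 'x' -> {3}, take 3 (2->3 ok)
  t24 'y' -> {1,2}, take 2 (3->2 ok)

0,3,2,3,1,0,1,2,4,0,3,3,1,2,4,3,1,0,3,2,3,3,2,3,2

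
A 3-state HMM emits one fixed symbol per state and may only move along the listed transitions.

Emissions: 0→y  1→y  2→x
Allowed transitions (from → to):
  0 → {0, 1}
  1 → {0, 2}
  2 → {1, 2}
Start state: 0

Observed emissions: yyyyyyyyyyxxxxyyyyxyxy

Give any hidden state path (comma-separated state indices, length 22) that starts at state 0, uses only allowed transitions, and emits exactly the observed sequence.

0,0,0,1,0,0,1,0,0,1,2,2,2,2,1,0,0,1,2,1,2,1

  0: obs=y cand={0,1} pick 0 [start]
  1: obs=y cand={0,1} pick 0 [0->0 ok]
  2: obs=y cand={0,1} pick 0 [0->0 ok]
  3: obs=y cand={0,1} pick 1 [0->1 ok]
  4: obs=y cand={0,1} pick 0 [1->0 ok]
  5: obs=y cand={0,1} pick 0 [0->0 ok]
  6: obs=y cand={0,1} pick 1 [0->1 ok]
  7: obs=y cand={0,1} pick 0 [1->0 ok]
  8: obs=y cand={0,1} pick 0 [0->0 ok]
  9: obs=y cand={0,1} pick 1 [0->1 ok]
  10: obs=x cand={2} pick 2 [1->2 ok]
  11: obs=x cand={2} pick 2 [2->2 ok]
  12: obs=x cand={2} pick 2 [2->2 ok]
  13: obs=x cand={2} pick 2 [2->2 ok]
  14: obs=y cand={0,1} pick 1 [2->1 ok]
  15: obs=y cand={0,1} pick 0 [1->0 ok]
  16: obs=y cand={0,1} pick 0 [0->0 ok]
  17: obs=y cand={0,1} pick 1 [0->1 ok]
  18: obs=x cand={2} pick 2 [1->2 ok]
  19: obs=y cand={0,1} pick 1 [2->1 ok]
  20: obs=x cand={2} pick 2 [1->2 ok]
  21: obs=y cand={0,1} pick 1 [2->1 ok]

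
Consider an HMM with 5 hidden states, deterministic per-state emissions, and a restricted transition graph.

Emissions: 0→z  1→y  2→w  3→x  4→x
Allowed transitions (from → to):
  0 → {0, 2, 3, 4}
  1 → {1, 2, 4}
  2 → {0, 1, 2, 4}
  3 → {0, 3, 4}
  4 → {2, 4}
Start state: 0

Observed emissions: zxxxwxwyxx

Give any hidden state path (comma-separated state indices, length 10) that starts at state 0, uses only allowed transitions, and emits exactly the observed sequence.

0,3,3,4,2,4,2,1,4,4

  0: obs=z cand={0} pick 0 [start]
  1: obs=x cand={3,4} pick 3 [0->3 ok]
  2: obs=x cand={3,4} pick 3 [3->3 ok]
  3: obs=x cand={3,4} pick 4 [3->4 ok]
  4: obs=w cand={2} pick 2 [4->2 ok]
  5: obs=x cand={3,4} pick 4 [2->4 ok]
  6: obs=w cand={2} pick 2 [4->2 ok]
  7: obs=y cand={1} pick 1 [2->1 ok]
  8: obs=x cand={3,4} pick 4 [1->4 ok]
  9: obs=x cand={3,4} pick 4 [4->4 ok]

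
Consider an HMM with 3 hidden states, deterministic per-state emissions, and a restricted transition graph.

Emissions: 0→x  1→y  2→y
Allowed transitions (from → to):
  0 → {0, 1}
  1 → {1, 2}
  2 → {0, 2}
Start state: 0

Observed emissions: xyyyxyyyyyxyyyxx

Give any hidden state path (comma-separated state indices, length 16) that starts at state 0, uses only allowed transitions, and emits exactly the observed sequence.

0,1,1,2,0,1,1,1,1,2,0,1,1,2,0,0

  t0 'x' -> {0}, take 0 (start)
  t1 'y' -> {1,2}, take 1 (0->1 ok)
  t2 'y' -> {1,2}, take 1 (1->1 ok)
  t3 'y' -> {1,2}, take 2 (1->2 ok)
  t4 'x' -> {0}, take 0 (2->0 ok)
  t5 'y' -> {1,2}, take 1 (0->1 ok)
  t6 'y' -> {1,2}, take 1 (1->1 ok)
  t7 'y' -> {1,2}, take 1 (1->1 ok)
  t8 'y' -> {1,2}, take 1 (1->1 ok)
  t9 'y' -> {1,2}, take 2 (1->2 ok)
  t10 'x' -> {0}, take 0 (2->0 ok)
  t11 'y' -> {1,2}, take 1 (0->1 ok)
  t12 'y' -> {1,2}, take 1 (1->1 ok)
  t13 'y' -> {1,2}, take 2 (1->2 ok)
  t14 'x' -> {0}, take 0 (2->0 ok)
  t15 'x' -> {0}, take 0 (0->0 ok)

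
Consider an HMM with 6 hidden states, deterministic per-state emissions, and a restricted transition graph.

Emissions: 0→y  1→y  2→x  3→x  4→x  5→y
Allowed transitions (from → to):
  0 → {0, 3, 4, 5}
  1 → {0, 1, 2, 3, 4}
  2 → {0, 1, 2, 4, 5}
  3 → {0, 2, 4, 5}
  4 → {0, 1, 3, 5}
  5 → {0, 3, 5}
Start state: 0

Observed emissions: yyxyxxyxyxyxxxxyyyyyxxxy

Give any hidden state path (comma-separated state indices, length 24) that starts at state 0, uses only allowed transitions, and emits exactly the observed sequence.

  0: obs=y cand={0,1,5} pick 0 [start]
  1: obs=y cand={0,1,5} pick 0 [0->0 ok]
  2: obs=x cand={2,3,4} pick 4 [0->4 ok]
  3: obs=y cand={0,1,5} pick 1 [4->1 ok]
  4: obs=x cand={2,3,4} pick 4 [1->4 ok]
  5: obs=x cand={2,3,4} pick 3 [4->3 ok]
  6: obs=y cand={0,1,5} pick 5 [3->5 ok]
  7: obs=x cand={2,3,4} pick 3 [5->3 ok]
  8: obs=y cand={0,1,5} pick 0 [3->0 ok]
  9: obs=x cand={2,3,4} pick 3 [0->3 ok]
  10: obs=y cand={0,1,5} pick 5 [3->5 ok]
  11: obs=x cand={2,3,4} pick 3 [5->3 ok]
  12: obs=x cand={2,3,4} pick 2 [3->2 ok]
  13: obs=x cand={2,3,4} pick 4 [2->4 ok]
  14: obs=x cand={2,3,4} pick 3 [4->3 ok]
  15: obs=y cand={0,1,5} pick 0 [3->0 ok]
  16: obs=y cand={0,1,5} pick 5 [0->5 ok]
  17: obs=y cand={0,1,5} pick 5 [5->5 ok]
  18: obs=y cand={0,1,5} pick 5 [5->5 ok]
  19: obs=y cand={0,1,5} pick 0 [5->0 ok]
  20: obs=x cand={2,3,4} pick 3 [0->3 ok]
  21: obs=x cand={2,3,4} pick 2 [3->2 ok]
  22: obs=x cand={2,3,4} pick 4 [2->4 ok]
  23: obs=y cand={0,1,5} pick 1 [4->1 ok]

0,0,4,1,4,3,5,3,0,3,5,3,2,4,3,0,5,5,5,0,3,2,4,1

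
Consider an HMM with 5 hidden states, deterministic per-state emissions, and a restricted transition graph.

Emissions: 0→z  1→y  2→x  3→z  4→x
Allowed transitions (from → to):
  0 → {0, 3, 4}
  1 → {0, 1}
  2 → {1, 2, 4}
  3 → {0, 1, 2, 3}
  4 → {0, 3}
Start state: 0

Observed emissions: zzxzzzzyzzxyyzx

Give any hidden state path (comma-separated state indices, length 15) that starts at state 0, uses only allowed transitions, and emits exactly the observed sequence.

0,0,4,0,3,0,3,1,0,3,2,1,1,0,4

  t0 'z' -> {0,3}, take 0 (start)
  t1 'z' -> {0,3}, take 0 (0->0 ok)
  t2 'x' -> {2,4}, take 4 (0->4 ok)
  t3 'z' -> {0,3}, take 0 (4->0 ok)
  t4 'z' -> {0,3}, take 3 (0->3 ok)
  t5 'z' -> {0,3}, take 0 (3->0 ok)
  t6 'z' -> {0,3}, take 3 (0->3 ok)
  t7 'y' -> {1}, take 1 (3->1 ok)
  t8 'z' -> {0,3}, take 0 (1->0 ok)
  t9 'z' -> {0,3}, take 3 (0->3 ok)
  t10 'x' -> {2,4}, take 2 (3->2 ok)
  t11 'y' -> {1}, take 1 (2->1 ok)
  t12 'y' -> {1}, take 1 (1->1 ok)
  t13 'z' -> {0,3}, take 0 (1->0 ok)
  t14 'x' -> {2,4}, take 4 (0->4 ok)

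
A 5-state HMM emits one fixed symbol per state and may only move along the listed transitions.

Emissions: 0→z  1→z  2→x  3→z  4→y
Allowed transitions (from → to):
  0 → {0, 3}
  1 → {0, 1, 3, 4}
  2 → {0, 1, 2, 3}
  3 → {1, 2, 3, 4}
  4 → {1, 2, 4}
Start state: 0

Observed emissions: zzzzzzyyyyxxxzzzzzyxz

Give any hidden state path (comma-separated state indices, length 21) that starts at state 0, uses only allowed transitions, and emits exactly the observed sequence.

0,0,3,3,3,1,4,4,4,4,2,2,2,0,0,3,3,3,4,2,0

  [0] z  {0,1,3}  => 0  start
  [1] z  {0,1,3}  => 0  0->0 ok
  [2] z  {0,1,3}  => 3  0->3 ok
  [3] z  {0,1,3}  => 3  3->3 ok
  [4] z  {0,1,3}  => 3  3->3 ok
  [5] z  {0,1,3}  => 1  3->1 ok
  [6] y  {4}  => 4  1->4 ok
  [7] y  {4}  => 4  4->4 ok
  [8] y  {4}  => 4  4->4 ok
  [9] y  {4}  => 4  4->4 ok
  [10] x  {2}  => 2  4->2 ok
  [11] x  {2}  => 2  2->2 ok
  [12] x  {2}  => 2  2->2 ok
  [13] z  {0,1,3}  => 0  2->0 ok
  [14] z  {0,1,3}  => 0  0->0 ok
  [15] z  {0,1,3}  => 3  0->3 ok
  [16] z  {0,1,3}  => 3  3->3 ok
  [17] z  {0,1,3}  => 3  3->3 ok
  [18] y  {4}  => 4  3->4 ok
  [19] x  {2}  => 2  4->2 ok
  [20] z  {0,1,3}  => 0  2->0 ok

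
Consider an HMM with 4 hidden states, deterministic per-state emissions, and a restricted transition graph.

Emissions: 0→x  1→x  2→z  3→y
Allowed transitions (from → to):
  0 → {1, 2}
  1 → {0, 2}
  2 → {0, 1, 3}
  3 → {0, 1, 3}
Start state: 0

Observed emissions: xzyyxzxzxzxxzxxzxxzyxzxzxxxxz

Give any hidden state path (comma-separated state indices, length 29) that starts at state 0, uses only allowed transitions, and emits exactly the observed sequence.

  [0] x  {0,1}  => 0  start
  [1] z  {2}  => 2  0->2 ok
  [2] y  {3}  => 3  2->3 ok
  [3] y  {3}  => 3  3->3 ok
  [4] x  {0,1}  => 1  3->1 ok
  [5] z  {2}  => 2  1->2 ok
  [6] x  {0,1}  => 1  2->1 ok
  [7] z  {2}  => 2  1->2 ok
  [8] x  {0,1}  => 1  2->1 ok
  [9] z  {2}  => 2  1->2 ok
  [10] x  {0,1}  => 1  2->1 ok
  [11] x  {0,1}  => 0  1->0 ok
  [12] z  {2}  => 2  0->2 ok
  [13] x  {0,1}  => 0  2->0 ok
  [14] x  {0,1}  => 1  0->1 ok
  [15] z  {2}  => 2  1->2 ok
  [16] x  {0,1}  => 1  2->1 ok
  [17] x  {0,1}  => 0  1->0 ok
  [18] z  {2}  => 2  0->2 ok
  [19] y  {3}  => 3  2->3 ok
  [20] x  {0,1}  => 1  3->1 ok
  [21] z  {2}  => 2  1->2 ok
  [22] x  {0,1}  => 0  2->0 ok
  [23] z  {2}  => 2  0->2 ok
  [24] x  {0,1}  => 0  2->0 ok
  [25] x  {0,1}  => 1  0->1 ok
  [26] x  {0,1}  => 0  1->0 ok
  [27] x  {0,1}  => 1  0->1 ok
  [28] z  {2}  => 2  1->2 ok

0,2,3,3,1,2,1,2,1,2,1,0,2,0,1,2,1,0,2,3,1,2,0,2,0,1,0,1,2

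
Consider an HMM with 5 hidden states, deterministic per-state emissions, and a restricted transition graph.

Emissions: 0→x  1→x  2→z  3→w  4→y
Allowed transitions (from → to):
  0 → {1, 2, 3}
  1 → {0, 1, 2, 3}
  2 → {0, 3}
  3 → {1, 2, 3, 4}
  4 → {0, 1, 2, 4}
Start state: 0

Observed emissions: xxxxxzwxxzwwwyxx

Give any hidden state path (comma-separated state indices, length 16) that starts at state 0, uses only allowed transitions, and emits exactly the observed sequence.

  pos 0: x in {0,1}, choose 0; start
  pos 1: x in {0,1}, choose 1; 0->1 ok
  pos 2: x in {0,1}, choose 0; 1->0 ok
  pos 3: x in {0,1}, choose 1; 0->1 ok
  pos 4: x in {0,1}, choose 1; 1->1 ok
  pos 5: z in {2}, choose 2; 1->2 ok
  pos 6: w in {3}, choose 3; 2->3 ok
  pos 7: x in {0,1}, choose 1; 3->1 ok
  pos 8: x in {0,1}, choose 0; 1->0 ok
  pos 9: z in {2}, choose 2; 0->2 ok
  pos 10: w in {3}, choose 3; 2->3 ok
  pos 11: w in {3}, choose 3; 3->3 ok
  pos 12: w in {3}, choose 3; 3->3 ok
  pos 13: y in {4}, choose 4; 3->4 ok
  pos 14: x in {0,1}, choose 1; 4->1 ok
  pos 15: x in {0,1}, choose 1; 1->1 ok

0,1,0,1,1,2,3,1,0,2,3,3,3,4,1,1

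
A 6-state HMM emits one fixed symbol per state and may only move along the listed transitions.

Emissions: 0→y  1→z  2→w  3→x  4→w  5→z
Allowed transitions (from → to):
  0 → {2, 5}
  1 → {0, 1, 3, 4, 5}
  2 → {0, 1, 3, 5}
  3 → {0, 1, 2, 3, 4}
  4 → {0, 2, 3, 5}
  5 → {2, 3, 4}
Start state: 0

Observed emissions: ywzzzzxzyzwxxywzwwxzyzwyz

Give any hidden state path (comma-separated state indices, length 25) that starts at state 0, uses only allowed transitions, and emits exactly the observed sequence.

0,2,1,1,1,1,3,1,0,5,4,3,3,0,2,5,4,2,3,1,0,5,2,0,5

  pos 0: y in {0}, choose 0; start
  pos 1: w in {2,4}, choose 2; 0->2 ok
  pos 2: z in {1,5}, choose 1; 2->1 ok
  pos 3: z in {1,5}, choose 1; 1->1 ok
  pos 4: z in {1,5}, choose 1; 1->1 ok
  pos 5: z in {1,5}, choose 1; 1->1 ok
  pos 6: x in {3}, choose 3; 1->3 ok
  pos 7: z in {1,5}, choose 1; 3->1 ok
  pos 8: y in {0}, choose 0; 1->0 ok
  pos 9: z in {1,5}, choose 5; 0->5 ok
  pos 10: w in {2,4}, choose 4; 5->4 ok
  pos 11: x in {3}, choose 3; 4->3 ok
  pos 12: x in {3}, choose 3; 3->3 ok
  pos 13: y in {0}, choose 0; 3->0 ok
  pos 14: w in {2,4}, choose 2; 0->2 ok
  pos 15: z in {1,5}, choose 5; 2->5 ok
  pos 16: w in {2,4}, choose 4; 5->4 ok
  pos 17: w in {2,4}, choose 2; 4->2 ok
  pos 18: x in {3}, choose 3; 2->3 ok
  pos 19: z in {1,5}, choose 1; 3->1 ok
  pos 20: y in {0}, choose 0; 1->0 ok
  pos 21: z in {1,5}, choose 5; 0->5 ok
  pos 22: w in {2,4}, choose 2; 5->2 ok
  pos 23: y in {0}, choose 0; 2->0 ok
  pos 24: z in {1,5}, choose 5; 0->5 ok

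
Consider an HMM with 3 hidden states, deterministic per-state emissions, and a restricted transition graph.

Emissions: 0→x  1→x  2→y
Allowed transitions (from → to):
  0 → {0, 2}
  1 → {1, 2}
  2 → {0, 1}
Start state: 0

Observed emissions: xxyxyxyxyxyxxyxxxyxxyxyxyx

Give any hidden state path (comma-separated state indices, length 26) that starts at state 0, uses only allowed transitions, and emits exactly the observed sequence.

0,0,2,1,2,1,2,1,2,1,2,1,1,2,0,0,0,2,0,0,2,0,2,1,2,0

  0: obs=x cand={0,1} pick 0 [start]
  1: obs=x cand={0,1} pick 0 [0->0 ok]
  2: obs=y cand={2} pick 2 [0->2 ok]
  3: obs=x cand={0,1} pick 1 [2->1 ok]
  4: obs=y cand={2} pick 2 [1->2 ok]
  5: obs=x cand={0,1} pick 1 [2->1 ok]
  6: obs=y cand={2} pick 2 [1->2 ok]
  7: obs=x cand={0,1} pick 1 [2->1 ok]
  8: obs=y cand={2} pick 2 [1->2 ok]
  9: obs=x cand={0,1} pick 1 [2->1 ok]
  10: obs=y cand={2} pick 2 [1->2 ok]
  11: obs=x cand={0,1} pick 1 [2->1 ok]
  12: obs=x cand={0,1} pick 1 [1->1 ok]
  13: obs=y cand={2} pick 2 [1->2 ok]
  14: obs=x cand={0,1} pick 0 [2->0 ok]
  15: obs=x cand={0,1} pick 0 [0->0 ok]
  16: obs=x cand={0,1} pick 0 [0->0 ok]
  17: obs=y cand={2} pick 2 [0->2 ok]
  18: obs=x cand={0,1} pick 0 [2->0 ok]
  19: obs=x cand={0,1} pick 0 [0->0 ok]
  20: obs=y cand={2} pick 2 [0->2 ok]
  21: obs=x cand={0,1} pick 0 [2->0 ok]
  22: obs=y cand={2} pick 2 [0->2 ok]
  23: obs=x cand={0,1} pick 1 [2->1 ok]
  24: obs=y cand={2} pick 2 [1->2 ok]
  25: obs=x cand={0,1} pick 0 [2->0 ok]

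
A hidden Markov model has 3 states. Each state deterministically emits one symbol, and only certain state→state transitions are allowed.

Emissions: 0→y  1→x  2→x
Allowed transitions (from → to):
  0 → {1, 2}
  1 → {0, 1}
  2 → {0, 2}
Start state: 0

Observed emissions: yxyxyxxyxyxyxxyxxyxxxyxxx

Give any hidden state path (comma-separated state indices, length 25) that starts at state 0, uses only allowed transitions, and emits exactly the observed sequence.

0,1,0,2,0,1,1,0,2,0,2,0,1,1,0,1,1,0,2,2,2,0,2,2,2

  0: obs=y cand={0} pick 0 [start]
  1: obs=x cand={1,2} pick 1 [0->1 ok]
  2: obs=y cand={0} pick 0 [1->0 ok]
  3: obs=x cand={1,2} pick 2 [0->2 ok]
  4: obs=y cand={0} pick 0 [2->0 ok]
  5: obs=x cand={1,2} pick 1 [0->1 ok]
  6: obs=x cand={1,2} pick 1 [1->1 ok]
  7: obs=y cand={0} pick 0 [1->0 ok]
  8: obs=x cand={1,2} pick 2 [0->2 ok]
  9: obs=y cand={0} pick 0 [2->0 ok]
  10: obs=x cand={1,2} pick 2 [0->2 ok]
  11: obs=y cand={0} pick 0 [2->0 ok]
  12: obs=x cand={1,2} pick 1 [0->1 ok]
  13: obs=x cand={1,2} pick 1 [1->1 ok]
  14: obs=y cand={0} pick 0 [1->0 ok]
  15: obs=x cand={1,2} pick 1 [0->1 ok]
  16: obs=x cand={1,2} pick 1 [1->1 ok]
  17: obs=y cand={0} pick 0 [1->0 ok]
  18: obs=x cand={1,2} pick 2 [0->2 ok]
  19: obs=x cand={1,2} pick 2 [2->2 ok]
  20: obs=x cand={1,2} pick 2 [2->2 ok]
  21: obs=y cand={0} pick 0 [2->0 ok]
  22: obs=x cand={1,2} pick 2 [0->2 ok]
  23: obs=x cand={1,2} pick 2 [2->2 ok]
  24: obs=x cand={1,2} pick 2 [2->2 ok]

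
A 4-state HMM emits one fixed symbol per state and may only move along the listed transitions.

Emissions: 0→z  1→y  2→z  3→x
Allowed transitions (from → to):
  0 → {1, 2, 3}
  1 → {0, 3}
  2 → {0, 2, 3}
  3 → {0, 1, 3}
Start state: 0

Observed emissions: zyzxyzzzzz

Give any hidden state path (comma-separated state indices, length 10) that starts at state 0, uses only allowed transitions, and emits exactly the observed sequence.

0,1,0,3,1,0,2,2,2,0

  [0] z  {0,2}  => 0  start
  [1] y  {1}  => 1  0->1 ok
  [2] z  {0,2}  => 0  1->0 ok
  [3] x  {3}  => 3  0->3 ok
  [4] y  {1}  => 1  3->1 ok
  [5] z  {0,2}  => 0  1->0 ok
  [6] z  {0,2}  => 2  0->2 ok
  [7] z  {0,2}  => 2  2->2 ok
  [8] z  {0,2}  => 2  2->2 ok
  [9] z  {0,2}  => 0  2->0 ok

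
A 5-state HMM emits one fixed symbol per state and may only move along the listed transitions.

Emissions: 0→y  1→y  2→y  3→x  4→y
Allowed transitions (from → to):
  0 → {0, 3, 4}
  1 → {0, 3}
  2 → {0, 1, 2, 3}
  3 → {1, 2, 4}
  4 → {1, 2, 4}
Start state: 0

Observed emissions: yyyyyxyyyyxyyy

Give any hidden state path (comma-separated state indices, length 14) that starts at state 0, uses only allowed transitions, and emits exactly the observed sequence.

  0: obs=y cand={0,1,2,4} pick 0 [start]
  1: obs=y cand={0,1,2,4} pick 0 [0->0 ok]
  2: obs=y cand={0,1,2,4} pick 0 [0->0 ok]
  3: obs=y cand={0,1,2,4} pick 0 [0->0 ok]
  4: obs=y cand={0,1,2,4} pick 0 [0->0 ok]
  5: obs=x cand={3} pick 3 [0->3 ok]
  6: obs=y cand={0,1,2,4} pick 2 [3->2 ok]
  7: obs=y cand={0,1,2,4} pick 2 [2->2 ok]
  8: obs=y cand={0,1,2,4} pick 2 [2->2 ok]
  9: obs=y cand={0,1,2,4} pick 2 [2->2 ok]
  10: obs=x cand={3} pick 3 [2->3 ok]
  11: obs=y cand={0,1,2,4} pick 1 [3->1 ok]
  12: obs=y cand={0,1,2,4} pick 0 [1->0 ok]
  13: obs=y cand={0,1,2,4} pick 4 [0->4 ok]

0,0,0,0,0,3,2,2,2,2,3,1,0,4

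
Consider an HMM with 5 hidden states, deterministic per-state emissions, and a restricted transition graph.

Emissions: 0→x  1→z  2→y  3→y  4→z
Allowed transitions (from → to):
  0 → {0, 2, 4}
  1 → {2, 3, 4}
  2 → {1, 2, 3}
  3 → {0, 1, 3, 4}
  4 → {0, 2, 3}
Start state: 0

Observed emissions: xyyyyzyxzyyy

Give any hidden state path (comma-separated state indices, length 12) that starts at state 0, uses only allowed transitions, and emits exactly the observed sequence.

  [0] x  {0}  => 0  start
  [1] y  {2,3}  => 2  0->2 ok
  [2] y  {2,3}  => 2  2->2 ok
  [3] y  {2,3}  => 2  2->2 ok
  [4] y  {2,3}  => 3  2->3 ok
  [5] z  {1,4}  => 1  3->1 ok
  [6] y  {2,3}  => 3  1->3 ok
  [7] x  {0}  => 0  3->0 ok
  [8] z  {1,4}  => 4  0->4 ok
  [9] y  {2,3}  => 2  4->2 ok
  [10] y  {2,3}  => 3  2->3 ok
  [11] y  {2,3}  => 3  3->3 ok

0,2,2,2,3,1,3,0,4,2,3,3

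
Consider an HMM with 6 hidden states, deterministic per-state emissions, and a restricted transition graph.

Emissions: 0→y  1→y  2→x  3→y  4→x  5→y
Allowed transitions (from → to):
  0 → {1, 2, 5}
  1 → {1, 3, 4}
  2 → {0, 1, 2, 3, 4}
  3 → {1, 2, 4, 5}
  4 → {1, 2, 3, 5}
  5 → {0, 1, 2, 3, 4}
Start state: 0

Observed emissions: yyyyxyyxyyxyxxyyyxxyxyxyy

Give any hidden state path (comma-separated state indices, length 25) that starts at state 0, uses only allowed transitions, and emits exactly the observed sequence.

0,1,1,3,2,0,1,4,1,3,4,1,4,2,0,1,3,2,4,1,4,3,2,0,1

  0: obs=y cand={0,1,3,5} pick 0 [start]
  1: obs=y cand={0,1,3,5} pick 1 [0->1 ok]
  2: obs=y cand={0,1,3,5} pick 1 [1->1 ok]
  3: obs=y cand={0,1,3,5} pick 3 [1->3 ok]
  4: obs=x cand={2,4} pick 2 [3->2 ok]
  5: obs=y cand={0,1,3,5} pick 0 [2->0 ok]
  6: obs=y cand={0,1,3,5} pick 1 [0->1 ok]
  7: obs=x cand={2,4} pick 4 [1->4 ok]
  8: obs=y cand={0,1,3,5} pick 1 [4->1 ok]
  9: obs=y cand={0,1,3,5} pick 3 [1->3 ok]
  10: obs=x cand={2,4} pick 4 [3->4 ok]
  11: obs=y cand={0,1,3,5} pick 1 [4->1 ok]
  12: obs=x cand={2,4} pick 4 [1->4 ok]
  13: obs=x cand={2,4} pick 2 [4->2 ok]
  14: obs=y cand={0,1,3,5} pick 0 [2->0 ok]
  15: obs=y cand={0,1,3,5} pick 1 [0->1 ok]
  16: obs=y cand={0,1,3,5} pick 3 [1->3 ok]
  17: obs=x cand={2,4} pick 2 [3->2 ok]
  18: obs=x cand={2,4} pick 4 [2->4 ok]
  19: obs=y cand={0,1,3,5} pick 1 [4->1 ok]
  20: obs=x cand={2,4} pick 4 [1->4 ok]
  21: obs=y cand={0,1,3,5} pick 3 [4->3 ok]
  22: obs=x cand={2,4} pick 2 [3->2 ok]
  23: obs=y cand={0,1,3,5} pick 0 [2->0 ok]
  24: obs=y cand={0,1,3,5} pick 1 [0->1 ok]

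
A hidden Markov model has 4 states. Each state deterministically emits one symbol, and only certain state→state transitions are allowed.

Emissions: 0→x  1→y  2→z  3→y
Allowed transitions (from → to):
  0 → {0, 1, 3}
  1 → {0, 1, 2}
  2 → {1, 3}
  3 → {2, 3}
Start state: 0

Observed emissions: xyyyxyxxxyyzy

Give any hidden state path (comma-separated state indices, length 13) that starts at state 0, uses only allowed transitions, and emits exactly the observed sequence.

  t0 'x' -> {0}, take 0 (start)
  t1 'y' -> {1,3}, take 1 (0->1 ok)
  t2 'y' -> {1,3}, take 1 (1->1 ok)
  t3 'y' -> {1,3}, take 1 (1->1 ok)
  t4 'x' -> {0}, take 0 (1->0 ok)
  t5 'y' -> {1,3}, take 1 (0->1 ok)
  t6 'x' -> {0}, take 0 (1->0 ok)
  t7 'x' -> {0}, take 0 (0->0 ok)
  t8 'x' -> {0}, take 0 (0->0 ok)
  t9 'y' -> {1,3}, take 1 (0->1 ok)
  t10 'y' -> {1,3}, take 1 (1->1 ok)
  t11 'z' -> {2}, take 2 (1->2 ok)
  t12 'y' -> {1,3}, take 3 (2->3 ok)

0,1,1,1,0,1,0,0,0,1,1,2,3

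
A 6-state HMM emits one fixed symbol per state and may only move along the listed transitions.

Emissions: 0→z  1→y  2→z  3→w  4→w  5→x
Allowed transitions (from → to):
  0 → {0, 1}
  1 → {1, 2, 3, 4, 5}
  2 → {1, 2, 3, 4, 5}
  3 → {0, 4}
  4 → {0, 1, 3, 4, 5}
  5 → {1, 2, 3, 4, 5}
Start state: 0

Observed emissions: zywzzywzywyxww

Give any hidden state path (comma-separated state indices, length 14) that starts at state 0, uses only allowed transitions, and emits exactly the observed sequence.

  [0] z  {0,2}  => 0  start
  [1] y  {1}  => 1  0->1 ok
  [2] w  {3,4}  => 3  1->3 ok
  [3] z  {0,2}  => 0  3->0 ok
  [4] z  {0,2}  => 0  0->0 ok
  [5] y  {1}  => 1  0->1 ok
  [6] w  {3,4}  => 3  1->3 ok
  [7] z  {0,2}  => 0  3->0 ok
  [8] y  {1}  => 1  0->1 ok
  [9] w  {3,4}  => 4  1->4 ok
  [10] y  {1}  => 1  4->1 ok
  [11] x  {5}  => 5  1->5 ok
  [12] w  {3,4}  => 4  5->4 ok
  [13] w  {3,4}  => 4  4->4 ok

0,1,3,0,0,1,3,0,1,4,1,5,4,4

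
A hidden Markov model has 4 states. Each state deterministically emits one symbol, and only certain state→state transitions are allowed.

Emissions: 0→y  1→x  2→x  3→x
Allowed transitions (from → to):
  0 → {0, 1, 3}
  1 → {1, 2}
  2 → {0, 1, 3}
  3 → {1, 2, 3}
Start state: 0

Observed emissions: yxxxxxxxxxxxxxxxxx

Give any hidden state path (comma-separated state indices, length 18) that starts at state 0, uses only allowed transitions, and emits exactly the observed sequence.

  [0] y  {0}  => 0  start
  [1] x  {1,2,3}  => 1  0->1 ok
  [2] x  {1,2,3}  => 1  1->1 ok
  [3] x  {1,2,3}  => 1  1->1 ok
  [4] x  {1,2,3}  => 2  1->2 ok
  [5] x  {1,2,3}  => 3  2->3 ok
  [6] x  {1,2,3}  => 3  3->3 ok
  [7] x  {1,2,3}  => 1  3->1 ok
  [8] x  {1,2,3}  => 1  1->1 ok
  [9] x  {1,2,3}  => 2  1->2 ok
  [10] x  {1,2,3}  => 1  2->1 ok
  [11] x  {1,2,3}  => 2  1->2 ok
  [12] x  {1,2,3}  => 1  2->1 ok
  [13] x  {1,2,3}  => 1  1->1 ok
  [14] x  {1,2,3}  => 2  1->2 ok
  [15] x  {1,2,3}  => 3  2->3 ok
  [16] x  {1,2,3}  => 2  3->2 ok
  [17] x  {1,2,3}  => 3  2->3 ok

0,1,1,1,2,3,3,1,1,2,1,2,1,1,2,3,2,3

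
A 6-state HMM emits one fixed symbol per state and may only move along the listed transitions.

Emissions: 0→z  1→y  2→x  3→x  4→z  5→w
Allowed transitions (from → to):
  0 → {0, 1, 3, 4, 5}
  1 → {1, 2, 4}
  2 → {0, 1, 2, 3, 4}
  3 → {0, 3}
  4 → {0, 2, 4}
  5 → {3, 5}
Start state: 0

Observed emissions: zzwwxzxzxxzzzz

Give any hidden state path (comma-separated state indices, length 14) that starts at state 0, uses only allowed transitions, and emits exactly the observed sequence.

  pos 0: z in {0,4}, choose 0; start
  pos 1: z in {0,4}, choose 0; 0->0 ok
  pos 2: w in {5}, choose 5; 0->5 ok
  pos 3: w in {5}, choose 5; 5->5 ok
  pos 4: x in {2,3}, choose 3; 5->3 ok
  pos 5: z in {0,4}, choose 0; 3->0 ok
  pos 6: x in {2,3}, choose 3; 0->3 ok
  pos 7: z in {0,4}, choose 0; 3->0 ok
  pos 8: x in {2,3}, choose 3; 0->3 ok
  pos 9: x in {2,3}, choose 3; 3->3 ok
  pos 10: z in {0,4}, choose 0; 3->0 ok
  pos 11: z in {0,4}, choose 0; 0->0 ok
  pos 12: z in {0,4}, choose 4; 0->4 ok
  pos 13: z in {0,4}, choose 0; 4->0 ok

0,0,5,5,3,0,3,0,3,3,0,0,4,0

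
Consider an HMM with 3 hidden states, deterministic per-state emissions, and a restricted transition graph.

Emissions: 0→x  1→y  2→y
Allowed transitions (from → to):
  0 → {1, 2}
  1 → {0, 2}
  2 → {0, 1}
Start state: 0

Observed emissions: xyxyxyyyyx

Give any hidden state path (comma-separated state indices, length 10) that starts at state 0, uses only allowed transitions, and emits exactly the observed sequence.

  t0 'x' -> {0}, take 0 (start)
  t1 'y' -> {1,2}, take 1 (0->1 ok)
  t2 'x' -> {0}, take 0 (1->0 ok)
  t3 'y' -> {1,2}, take 1 (0->1 ok)
  t4 'x' -> {0}, take 0 (1->0 ok)
  t5 'y' -> {1,2}, take 2 (0->2 ok)
  t6 'y' -> {1,2}, take 1 (2->1 ok)
  t7 'y' -> {1,2}, take 2 (1->2 ok)
  t8 'y' -> {1,2}, take 1 (2->1 ok)
  t9 'x' -> {0}, take 0 (1->0 ok)

0,1,0,1,0,2,1,2,1,0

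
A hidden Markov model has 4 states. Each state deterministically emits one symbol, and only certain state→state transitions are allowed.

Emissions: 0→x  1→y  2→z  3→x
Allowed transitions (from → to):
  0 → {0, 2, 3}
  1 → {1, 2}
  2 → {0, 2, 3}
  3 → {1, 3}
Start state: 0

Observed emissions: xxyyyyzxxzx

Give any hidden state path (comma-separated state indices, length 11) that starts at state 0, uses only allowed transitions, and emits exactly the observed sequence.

0,3,1,1,1,1,2,0,0,2,3

  [0] x  {0,3}  => 0  start
  [1] x  {0,3}  => 3  0->3 ok
  [2] y  {1}  => 1  3->1 ok
  [3] y  {1}  => 1  1->1 ok
  [4] y  {1}  => 1  1->1 ok
  [5] y  {1}  => 1  1->1 ok
  [6] z  {2}  => 2  1->2 ok
  [7] x  {0,3}  => 0  2->0 ok
  [8] x  {0,3}  => 0  0->0 ok
  [9] z  {2}  => 2  0->2 ok
  [10] x  {0,3}  => 3  2->3 ok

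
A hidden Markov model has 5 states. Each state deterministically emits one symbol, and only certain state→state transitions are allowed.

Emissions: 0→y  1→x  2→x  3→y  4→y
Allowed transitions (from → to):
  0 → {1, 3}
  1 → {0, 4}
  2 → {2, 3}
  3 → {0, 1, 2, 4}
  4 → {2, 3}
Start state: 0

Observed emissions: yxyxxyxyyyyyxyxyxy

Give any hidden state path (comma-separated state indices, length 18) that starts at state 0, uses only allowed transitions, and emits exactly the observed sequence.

  0: obs=y cand={0,3,4} pick 0 [start]
  1: obs=x cand={1,2} pick 1 [0->1 ok]
  2: obs=y cand={0,3,4} pick 4 [1->4 ok]
  3: obs=x cand={1,2} pick 2 [4->2 ok]
  4: obs=x cand={1,2} pick 2 [2->2 ok]
  5: obs=y cand={0,3,4} pick 3 [2->3 ok]
  6: obs=x cand={1,2} pick 1 [3->1 ok]
  7: obs=y cand={0,3,4} pick 0 [1->0 ok]
  8: obs=y cand={0,3,4} pick 3 [0->3 ok]
  9: obs=y cand={0,3,4} pick 4 [3->4 ok]
  10: obs=y cand={0,3,4} pick 3 [4->3 ok]
  11: obs=y cand={0,3,4} pick 0 [3->0 ok]
  12: obs=x cand={1,2} pick 1 [0->1 ok]
  13: obs=y cand={0,3,4} pick 0 [1->0 ok]
  14: obs=x cand={1,2} pick 1 [0->1 ok]
  15: obs=y cand={0,3,4} pick 4 [1->4 ok]
  16: obs=x cand={1,2} pick 2 [4->2 ok]
  17: obs=y cand={0,3,4} pick 3 [2->3 ok]

0,1,4,2,2,3,1,0,3,4,3,0,1,0,1,4,2,3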